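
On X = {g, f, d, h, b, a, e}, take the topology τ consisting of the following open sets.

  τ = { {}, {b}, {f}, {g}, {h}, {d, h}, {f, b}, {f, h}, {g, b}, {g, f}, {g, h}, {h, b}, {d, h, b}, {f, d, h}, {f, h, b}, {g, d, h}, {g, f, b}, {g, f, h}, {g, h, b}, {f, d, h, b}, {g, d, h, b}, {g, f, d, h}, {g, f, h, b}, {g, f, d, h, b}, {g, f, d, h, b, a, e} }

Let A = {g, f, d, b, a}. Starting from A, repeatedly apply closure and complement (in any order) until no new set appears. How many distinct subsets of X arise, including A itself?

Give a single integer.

cl via duality: int({h, e}) = {h}, so X∖{h} = {g, f, d, b, a, e}
Write k for closure, c for complement:
  1. A     = {g, f, d, b, a}
  2. kA    = {g, f, d, b, a, e}
  3. cA    = {h, e}
  4. ckA   = {h}
  5. kcA   = {d, h, a, e}
  6. ckcA  = {g, f, b}
  7. kckcA = {g, f, b, a, e}
  8. ckckcA = {d, h}
applying k or c yields no new set

8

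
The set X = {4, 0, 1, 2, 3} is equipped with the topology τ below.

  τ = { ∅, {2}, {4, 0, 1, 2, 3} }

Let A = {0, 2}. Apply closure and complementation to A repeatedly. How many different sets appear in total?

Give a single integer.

cl via duality: int({4, 1, 3}) = ∅, so X∖∅ = {4, 0, 1, 2, 3}
Write k for closure, c for complement:
  1. A     = {0, 2}
  2. kA    = {4, 0, 1, 2, 3}
  3. cA    = {4, 1, 3}
  4. ckA   = ∅
  5. kcA   = {4, 0, 1, 3}
  6. ckcA  = {2}
applying k or c yields no new set

6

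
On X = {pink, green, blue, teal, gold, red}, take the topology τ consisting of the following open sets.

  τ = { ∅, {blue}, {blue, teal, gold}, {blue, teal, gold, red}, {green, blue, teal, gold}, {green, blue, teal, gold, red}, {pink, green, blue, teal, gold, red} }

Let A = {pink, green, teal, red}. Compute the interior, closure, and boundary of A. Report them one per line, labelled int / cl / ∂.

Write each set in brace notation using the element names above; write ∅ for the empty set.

int(A) = ∅
cl(A)  = {pink, green, teal, gold, red}
∂A     = {pink, green, teal, gold, red}

open subsets of A: ∅; so int(A) = ∅
closure: X∖int(X∖A) = X∖{blue} = {pink, green, teal, gold, red}
∂A = {pink, green, teal, gold, red} minus ∅ = {pink, green, teal, gold, red}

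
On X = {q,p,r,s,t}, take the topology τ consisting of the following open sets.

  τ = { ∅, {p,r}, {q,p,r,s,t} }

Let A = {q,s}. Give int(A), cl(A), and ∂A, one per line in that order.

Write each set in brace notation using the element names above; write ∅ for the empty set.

U open, U⊆A: ∅. int(A) = ⋃ = ∅
X∖A={p,r,t}, int(X∖A)={p,r}, hence cl(A)={q,s,t}
∂A: remove int from cl → {q,s,t}

int(A) = ∅
cl(A)  = {q,s,t}
∂A     = {q,s,t}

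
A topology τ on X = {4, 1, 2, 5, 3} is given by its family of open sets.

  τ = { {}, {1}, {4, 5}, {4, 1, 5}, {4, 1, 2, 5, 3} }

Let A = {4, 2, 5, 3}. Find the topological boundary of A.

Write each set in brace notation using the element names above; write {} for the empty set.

opens ⊆ A: {}, {4, 5}; union → int = {4, 5}
complement {1}; its interior {1}; cl(A) = X∖{1} = {4, 2, 5, 3}
boundary = {4, 2, 5, 3} ∖ {4, 5} = {2, 3}

{2, 3}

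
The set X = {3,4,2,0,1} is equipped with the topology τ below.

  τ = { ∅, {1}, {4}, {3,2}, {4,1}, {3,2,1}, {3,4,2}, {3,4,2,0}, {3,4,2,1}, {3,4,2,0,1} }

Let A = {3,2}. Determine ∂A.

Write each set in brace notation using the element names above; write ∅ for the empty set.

{0}

opens ⊆ A: ∅, {3,2}; union → int = {3,2}
complement {4,0,1}; its interior {4,1}; cl(A) = X∖{4,1} = {3,2,0}
boundary = {3,2,0} ∖ {3,2} = {0}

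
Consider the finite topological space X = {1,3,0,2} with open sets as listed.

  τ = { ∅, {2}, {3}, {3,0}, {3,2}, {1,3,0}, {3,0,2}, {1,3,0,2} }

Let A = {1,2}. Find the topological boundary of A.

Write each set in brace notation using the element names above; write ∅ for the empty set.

{1}

U open, U⊆A: ∅, {2}. int(A) = ⋃ = {2}
X∖A={3,0}, int(X∖A)={3,0}, hence cl(A)={1,2}
∂A: remove int from cl → {1}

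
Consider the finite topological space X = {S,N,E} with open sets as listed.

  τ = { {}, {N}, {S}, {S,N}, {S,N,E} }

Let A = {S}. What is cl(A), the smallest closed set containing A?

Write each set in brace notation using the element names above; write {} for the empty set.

{S,E}

cl via duality: int({N,E}) = {N}, so X∖{N} = {S,E}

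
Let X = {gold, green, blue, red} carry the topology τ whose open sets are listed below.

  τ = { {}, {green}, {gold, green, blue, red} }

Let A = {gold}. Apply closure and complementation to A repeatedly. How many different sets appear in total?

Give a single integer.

6

X∖A={green, blue, red}, int(X∖A)={green}, hence cl(A)={gold, blue, red}
Orbit (k=closure, c=complement):
  1. A     = {gold}
  2. kA    = {gold, blue, red}
  3. cA    = {green, blue, red}
  4. ckA   = {green}
  5. kcA   = {gold, green, blue, red}
  6. ckcA  = {}
(closed under both — stop)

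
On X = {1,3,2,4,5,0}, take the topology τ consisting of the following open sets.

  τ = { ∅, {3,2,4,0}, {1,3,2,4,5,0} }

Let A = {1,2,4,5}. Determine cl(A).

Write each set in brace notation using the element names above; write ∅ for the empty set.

{1,3,2,4,5,0}

cl via duality: int({3,0}) = ∅, so X∖∅ = {1,3,2,4,5,0}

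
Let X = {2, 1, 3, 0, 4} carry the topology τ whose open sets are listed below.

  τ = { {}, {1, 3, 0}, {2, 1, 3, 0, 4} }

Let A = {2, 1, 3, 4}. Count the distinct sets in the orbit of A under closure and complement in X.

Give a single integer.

4

closure: X∖int(X∖A) = X∖{} = {2, 1, 3, 0, 4}
Let k=closure and c=complement:
  1. A     = {2, 1, 3, 4}
  2. kA    = {2, 1, 3, 0, 4}
  3. cA    = {0}
  4. ckA   = {}
— saturated at 4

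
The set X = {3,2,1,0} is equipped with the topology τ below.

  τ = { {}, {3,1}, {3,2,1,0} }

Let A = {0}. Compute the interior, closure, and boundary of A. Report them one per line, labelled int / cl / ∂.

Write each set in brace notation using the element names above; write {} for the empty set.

int(A) = {}
cl(A)  = {2,0}
∂A     = {2,0}

opens ⊆ A: {}; union → int = {}
complement {3,2,1}; its interior {3,1}; cl(A) = X∖{3,1} = {2,0}
boundary = {2,0} ∖ {} = {2,0}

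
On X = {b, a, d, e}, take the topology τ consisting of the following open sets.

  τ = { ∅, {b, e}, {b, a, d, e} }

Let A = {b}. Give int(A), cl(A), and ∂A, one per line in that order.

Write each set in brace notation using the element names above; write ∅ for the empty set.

int(A) = ∅
cl(A)  = {b, a, d, e}
∂A     = {b, a, d, e}

opens ⊆ A: ∅; union → int = ∅
complement {a, d, e}; its interior ∅; cl(A) = X∖∅ = {b, a, d, e}
boundary = {b, a, d, e} ∖ ∅ = {b, a, d, e}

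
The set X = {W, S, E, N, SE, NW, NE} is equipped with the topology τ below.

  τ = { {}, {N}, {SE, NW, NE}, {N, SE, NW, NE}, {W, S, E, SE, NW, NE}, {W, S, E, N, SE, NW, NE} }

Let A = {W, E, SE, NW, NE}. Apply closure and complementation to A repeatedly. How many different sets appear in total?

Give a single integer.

complement {S, N}; its interior {N}; cl(A) = X∖{N} = {W, S, E, SE, NW, NE}
With k = closure, c = complement:
  1. A     = {W, E, SE, NW, NE}
  2. kA    = {W, S, E, SE, NW, NE}
  3. cA    = {S, N}
  4. ckA   = {N}
  5. kcA   = {W, S, E, N}
  6. ckcA  = {SE, NW, NE}
k, c of each give nothing new

6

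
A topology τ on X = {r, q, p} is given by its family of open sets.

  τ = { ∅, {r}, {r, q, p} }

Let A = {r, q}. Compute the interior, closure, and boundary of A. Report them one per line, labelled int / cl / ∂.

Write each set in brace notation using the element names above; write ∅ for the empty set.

open subsets of A: ∅, {r}; so int(A) = {r}
closure: X∖int(X∖A) = X∖∅ = {r, q, p}
∂A = {r, q, p} minus {r} = {q, p}

int(A) = {r}
cl(A)  = {r, q, p}
∂A     = {q, p}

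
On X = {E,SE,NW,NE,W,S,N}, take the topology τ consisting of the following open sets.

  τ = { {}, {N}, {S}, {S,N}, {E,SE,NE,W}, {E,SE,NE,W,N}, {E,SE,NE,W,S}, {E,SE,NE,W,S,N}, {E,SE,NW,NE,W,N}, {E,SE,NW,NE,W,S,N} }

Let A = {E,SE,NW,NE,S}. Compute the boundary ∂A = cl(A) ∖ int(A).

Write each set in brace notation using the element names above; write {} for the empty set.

U open, U⊆A: {}, {S}. int(A) = ⋃ = {S}
X∖A={W,N}, int(X∖A)={N}, hence cl(A)={E,SE,NW,NE,W,S}
∂A: remove int from cl → {E,SE,NW,NE,W}

{E,SE,NW,NE,W}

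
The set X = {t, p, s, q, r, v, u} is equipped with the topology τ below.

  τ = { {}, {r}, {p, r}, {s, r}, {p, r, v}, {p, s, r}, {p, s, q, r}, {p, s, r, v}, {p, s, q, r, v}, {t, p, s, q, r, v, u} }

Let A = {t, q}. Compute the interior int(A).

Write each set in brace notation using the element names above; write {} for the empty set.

interior: largest open inside A is {} (from {})

{}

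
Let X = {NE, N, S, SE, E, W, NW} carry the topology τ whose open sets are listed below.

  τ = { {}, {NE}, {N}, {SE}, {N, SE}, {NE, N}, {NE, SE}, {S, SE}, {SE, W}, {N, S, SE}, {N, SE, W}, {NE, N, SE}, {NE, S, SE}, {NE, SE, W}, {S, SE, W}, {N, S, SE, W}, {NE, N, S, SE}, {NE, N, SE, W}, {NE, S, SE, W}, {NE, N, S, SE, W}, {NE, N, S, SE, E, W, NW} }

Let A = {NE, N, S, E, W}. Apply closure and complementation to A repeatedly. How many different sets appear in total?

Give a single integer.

cl via duality: int({SE, NW}) = {SE}, so X∖{SE} = {NE, N, S, E, W, NW}
Write k for closure, c for complement:
  1. A     = {NE, N, S, E, W}
  2. kA    = {NE, N, S, E, W, NW}
  3. cA    = {SE, NW}
  4. ckA   = {SE}
  5. kcA   = {S, SE, E, W, NW}
  6. ckcA  = {NE, N}
  7. kckcA = {NE, N, E, NW}
  8. ckckcA = {S, SE, W}
applying k or c yields no new set

8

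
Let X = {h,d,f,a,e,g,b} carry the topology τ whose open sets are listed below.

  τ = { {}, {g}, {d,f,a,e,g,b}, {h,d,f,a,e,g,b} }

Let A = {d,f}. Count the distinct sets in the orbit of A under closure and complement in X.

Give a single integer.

closure: X∖int(X∖A) = X∖{g} = {h,d,f,a,e,b}
Let k=closure and c=complement:
  1. A     = {d,f}
  2. kA    = {h,d,f,a,e,b}
  3. cA    = {h,a,e,g,b}
  4. ckA   = {g}
  5. kcA   = {h,d,f,a,e,g,b}
  6. ckcA  = {}
— saturated at 6

6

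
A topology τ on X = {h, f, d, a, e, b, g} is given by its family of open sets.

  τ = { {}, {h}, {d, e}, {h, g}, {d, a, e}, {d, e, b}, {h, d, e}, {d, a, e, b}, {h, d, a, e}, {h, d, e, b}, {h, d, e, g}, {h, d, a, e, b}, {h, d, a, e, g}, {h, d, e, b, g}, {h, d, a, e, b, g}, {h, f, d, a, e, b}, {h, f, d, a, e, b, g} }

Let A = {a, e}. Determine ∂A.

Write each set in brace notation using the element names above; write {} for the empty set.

{f, d, a, e, b}

opens ⊆ A: {}; union → int = {}
complement {h, f, d, b, g}; its interior {h, g}; cl(A) = X∖{h, g} = {f, d, a, e, b}
boundary = {f, d, a, e, b} ∖ {} = {f, d, a, e, b}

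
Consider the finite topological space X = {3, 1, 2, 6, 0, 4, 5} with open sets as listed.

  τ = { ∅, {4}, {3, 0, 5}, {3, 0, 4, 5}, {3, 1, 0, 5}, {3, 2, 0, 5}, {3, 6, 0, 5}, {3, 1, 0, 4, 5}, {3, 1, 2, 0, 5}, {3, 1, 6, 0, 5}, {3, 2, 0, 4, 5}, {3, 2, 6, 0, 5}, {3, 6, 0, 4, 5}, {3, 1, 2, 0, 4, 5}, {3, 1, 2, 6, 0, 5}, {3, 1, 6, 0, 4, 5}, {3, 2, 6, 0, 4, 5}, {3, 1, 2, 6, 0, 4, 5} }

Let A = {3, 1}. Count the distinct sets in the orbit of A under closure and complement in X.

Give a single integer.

X∖A={2, 6, 0, 4, 5}, int(X∖A)={4}, hence cl(A)={3, 1, 2, 6, 0, 5}
Orbit (k=closure, c=complement):
  1. A     = {3, 1}
  2. kA    = {3, 1, 2, 6, 0, 5}
  3. cA    = {2, 6, 0, 4, 5}
  4. ckA   = {4}
  5. kcA   = {3, 1, 2, 6, 0, 4, 5}
  6. ckcA  = ∅
(closed under both — stop)

6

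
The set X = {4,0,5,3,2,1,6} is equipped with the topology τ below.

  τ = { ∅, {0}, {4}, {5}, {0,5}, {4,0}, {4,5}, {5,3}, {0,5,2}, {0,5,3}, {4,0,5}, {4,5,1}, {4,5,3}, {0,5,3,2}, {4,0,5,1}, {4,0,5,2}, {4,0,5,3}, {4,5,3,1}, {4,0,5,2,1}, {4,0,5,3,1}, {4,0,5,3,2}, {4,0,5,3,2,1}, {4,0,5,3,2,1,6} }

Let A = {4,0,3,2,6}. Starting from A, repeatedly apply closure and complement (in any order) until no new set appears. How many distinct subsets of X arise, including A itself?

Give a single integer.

8

complement {5,1}; its interior {5}; cl(A) = X∖{5} = {4,0,3,2,1,6}
With k = closure, c = complement:
  1. A     = {4,0,3,2,6}
  2. kA    = {4,0,3,2,1,6}
  3. cA    = {5,1}
  4. ckA   = {5}
  5. kcA   = {5,3,2,1,6}
  6. ckcA  = {4,0}
  7. kckcA = {4,0,2,1,6}
  8. ckckcA = {5,3}
k, c of each give nothing new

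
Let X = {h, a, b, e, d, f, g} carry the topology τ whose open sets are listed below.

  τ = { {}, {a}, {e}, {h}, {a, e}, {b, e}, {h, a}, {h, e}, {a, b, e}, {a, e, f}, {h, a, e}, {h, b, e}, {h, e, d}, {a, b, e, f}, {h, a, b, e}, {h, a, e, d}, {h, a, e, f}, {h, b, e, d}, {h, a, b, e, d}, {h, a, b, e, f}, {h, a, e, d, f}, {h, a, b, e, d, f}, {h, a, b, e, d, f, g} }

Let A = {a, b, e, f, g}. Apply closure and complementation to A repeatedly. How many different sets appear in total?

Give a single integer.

6

cl via duality: int({h, d}) = {h}, so X∖{h} = {a, b, e, d, f, g}
Write k for closure, c for complement:
  1. A     = {a, b, e, f, g}
  2. kA    = {a, b, e, d, f, g}
  3. cA    = {h, d}
  4. ckA   = {h}
  5. kcA   = {h, d, g}
  6. ckcA  = {a, b, e, f}
applying k or c yields no new set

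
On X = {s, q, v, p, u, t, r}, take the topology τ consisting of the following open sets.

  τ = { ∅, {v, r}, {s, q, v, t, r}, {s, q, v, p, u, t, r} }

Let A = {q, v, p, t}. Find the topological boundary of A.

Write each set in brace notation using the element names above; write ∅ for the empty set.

opens ⊆ A: ∅; union → int = ∅
complement {s, u, r}; its interior ∅; cl(A) = X∖∅ = {s, q, v, p, u, t, r}
boundary = {s, q, v, p, u, t, r} ∖ ∅ = {s, q, v, p, u, t, r}

{s, q, v, p, u, t, r}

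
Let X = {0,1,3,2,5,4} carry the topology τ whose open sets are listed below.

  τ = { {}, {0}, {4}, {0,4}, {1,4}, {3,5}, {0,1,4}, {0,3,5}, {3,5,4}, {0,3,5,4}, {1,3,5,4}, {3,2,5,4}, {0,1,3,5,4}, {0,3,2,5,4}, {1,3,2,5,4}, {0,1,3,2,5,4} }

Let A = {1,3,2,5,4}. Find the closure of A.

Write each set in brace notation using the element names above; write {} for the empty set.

{1,3,2,5,4}

cl via duality: int({0}) = {0}, so X∖{0} = {1,3,2,5,4}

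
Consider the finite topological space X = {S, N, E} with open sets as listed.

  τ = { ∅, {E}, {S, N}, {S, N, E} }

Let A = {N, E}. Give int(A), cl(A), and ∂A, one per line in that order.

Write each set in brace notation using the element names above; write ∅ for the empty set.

int(A) = {E}
cl(A)  = {S, N, E}
∂A     = {S, N}

U open, U⊆A: ∅, {E}. int(A) = ⋃ = {E}
X∖A={S}, int(X∖A)=∅, hence cl(A)={S, N, E}
∂A: remove int from cl → {S, N}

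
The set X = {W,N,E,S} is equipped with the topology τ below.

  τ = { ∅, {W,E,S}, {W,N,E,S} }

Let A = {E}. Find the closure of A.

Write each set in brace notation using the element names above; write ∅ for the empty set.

{W,N,E,S}

closure: X∖int(X∖A) = X∖∅ = {W,N,E,S}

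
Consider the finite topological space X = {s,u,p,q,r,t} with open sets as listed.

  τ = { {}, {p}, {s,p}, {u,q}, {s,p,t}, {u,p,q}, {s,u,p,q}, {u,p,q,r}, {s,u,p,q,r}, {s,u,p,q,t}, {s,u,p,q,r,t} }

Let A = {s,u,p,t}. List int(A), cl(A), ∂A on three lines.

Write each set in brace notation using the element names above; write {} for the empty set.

int(A) = {s,p,t}
cl(A)  = {s,u,p,q,r,t}
∂A     = {u,q,r}

U open, U⊆A: {}, {p}, {s,p}, {s,p,t}. int(A) = ⋃ = {s,p,t}
X∖A={q,r}, int(X∖A)={}, hence cl(A)={s,u,p,q,r,t}
∂A: remove int from cl → {u,q,r}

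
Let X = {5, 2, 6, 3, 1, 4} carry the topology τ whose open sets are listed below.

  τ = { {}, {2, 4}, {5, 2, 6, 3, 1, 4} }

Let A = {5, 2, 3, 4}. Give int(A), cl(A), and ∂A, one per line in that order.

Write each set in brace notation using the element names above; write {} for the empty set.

interior: largest open inside A is {2, 4} (from {}, {2, 4})
cl via duality: int({6, 1}) = {}, so X∖{} = {5, 2, 6, 3, 1, 4}
cl∖int = {5, 6, 3, 1}

int(A) = {2, 4}
cl(A)  = {5, 2, 6, 3, 1, 4}
∂A     = {5, 6, 3, 1}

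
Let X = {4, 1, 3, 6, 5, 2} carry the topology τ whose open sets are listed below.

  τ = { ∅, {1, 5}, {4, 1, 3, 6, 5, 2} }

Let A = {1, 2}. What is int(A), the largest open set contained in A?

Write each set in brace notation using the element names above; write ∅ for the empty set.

∅

interior: largest open inside A is ∅ (from ∅)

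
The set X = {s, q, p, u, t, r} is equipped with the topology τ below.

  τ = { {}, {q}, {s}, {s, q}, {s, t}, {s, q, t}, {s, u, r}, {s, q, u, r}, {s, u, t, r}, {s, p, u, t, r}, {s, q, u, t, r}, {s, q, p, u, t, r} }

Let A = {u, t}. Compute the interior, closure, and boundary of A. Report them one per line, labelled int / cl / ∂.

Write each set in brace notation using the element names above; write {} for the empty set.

int(A) = {}
cl(A)  = {p, u, t, r}
∂A     = {p, u, t, r}

opens ⊆ A: {}; union → int = {}
complement {s, q, p, r}; its interior {s, q}; cl(A) = X∖{s, q} = {p, u, t, r}
boundary = {p, u, t, r} ∖ {} = {p, u, t, r}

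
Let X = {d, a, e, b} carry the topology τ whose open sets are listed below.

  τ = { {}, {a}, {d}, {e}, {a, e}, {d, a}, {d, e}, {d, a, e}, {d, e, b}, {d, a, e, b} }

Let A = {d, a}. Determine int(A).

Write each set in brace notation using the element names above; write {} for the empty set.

{d, a}

open subsets of A: {}, {d}, {a}, {d, a}; so int(A) = {d, a}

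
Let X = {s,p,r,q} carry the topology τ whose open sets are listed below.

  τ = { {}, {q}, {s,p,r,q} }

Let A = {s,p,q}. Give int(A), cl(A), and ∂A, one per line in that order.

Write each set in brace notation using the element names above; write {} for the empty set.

int(A) = {q}
cl(A)  = {s,p,r,q}
∂A     = {s,p,r}

interior: largest open inside A is {q} (from {}, {q})
cl via duality: int({r}) = {}, so X∖{} = {s,p,r,q}
cl∖int = {s,p,r}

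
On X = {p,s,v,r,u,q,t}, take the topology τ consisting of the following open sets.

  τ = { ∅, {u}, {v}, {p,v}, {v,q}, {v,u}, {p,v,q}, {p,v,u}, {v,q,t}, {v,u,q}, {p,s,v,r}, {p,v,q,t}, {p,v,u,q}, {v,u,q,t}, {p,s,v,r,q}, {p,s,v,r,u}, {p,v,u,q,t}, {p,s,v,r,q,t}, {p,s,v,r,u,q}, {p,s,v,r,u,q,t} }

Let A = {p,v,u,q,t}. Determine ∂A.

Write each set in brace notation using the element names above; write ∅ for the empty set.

{s,r}

open subsets of A: ∅, {v}, {u}, {v,u}, {p,v}, {v,q}, {v,u,q}, {p,v,q}, {v,q,t}, {p,v,u}, {p,v,u,q}, {v,u,q,t}, {p,v,q,t}, {p,v,u,q,t}; so int(A) = {p,v,u,q,t}
closure: X∖int(X∖A) = X∖∅ = {p,s,v,r,u,q,t}
∂A = {p,s,v,r,u,q,t} minus {p,v,u,q,t} = {s,r}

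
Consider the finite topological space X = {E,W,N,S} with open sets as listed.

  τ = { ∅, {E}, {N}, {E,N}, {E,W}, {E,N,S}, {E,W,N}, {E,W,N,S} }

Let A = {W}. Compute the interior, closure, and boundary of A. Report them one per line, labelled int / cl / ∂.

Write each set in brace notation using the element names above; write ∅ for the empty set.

int(A) = ∅
cl(A)  = {W}
∂A     = {W}

U open, U⊆A: ∅. int(A) = ⋃ = ∅
X∖A={E,N,S}, int(X∖A)={E,N,S}, hence cl(A)={W}
∂A: remove int from cl → {W}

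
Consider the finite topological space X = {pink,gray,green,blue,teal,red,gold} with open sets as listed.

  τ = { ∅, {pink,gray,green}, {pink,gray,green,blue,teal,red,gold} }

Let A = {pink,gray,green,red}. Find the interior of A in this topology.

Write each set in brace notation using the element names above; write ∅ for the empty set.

open subsets of A: ∅, {pink,gray,green}; so int(A) = {pink,gray,green}

{pink,gray,green}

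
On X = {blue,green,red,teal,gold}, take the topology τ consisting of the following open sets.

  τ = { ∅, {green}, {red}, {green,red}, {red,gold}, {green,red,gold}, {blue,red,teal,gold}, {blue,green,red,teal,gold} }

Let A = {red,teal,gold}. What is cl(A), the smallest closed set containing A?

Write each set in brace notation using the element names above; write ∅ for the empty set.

X∖A={blue,green}, int(X∖A)={green}, hence cl(A)={blue,red,teal,gold}

{blue,red,teal,gold}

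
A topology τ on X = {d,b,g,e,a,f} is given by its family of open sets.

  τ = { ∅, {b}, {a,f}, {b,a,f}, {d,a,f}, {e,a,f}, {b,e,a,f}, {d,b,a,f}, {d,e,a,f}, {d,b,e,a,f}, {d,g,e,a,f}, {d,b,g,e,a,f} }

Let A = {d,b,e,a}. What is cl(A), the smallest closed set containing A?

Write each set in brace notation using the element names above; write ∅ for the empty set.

{d,b,g,e,a,f}

X∖A={g,f}, int(X∖A)=∅, hence cl(A)={d,b,g,e,a,f}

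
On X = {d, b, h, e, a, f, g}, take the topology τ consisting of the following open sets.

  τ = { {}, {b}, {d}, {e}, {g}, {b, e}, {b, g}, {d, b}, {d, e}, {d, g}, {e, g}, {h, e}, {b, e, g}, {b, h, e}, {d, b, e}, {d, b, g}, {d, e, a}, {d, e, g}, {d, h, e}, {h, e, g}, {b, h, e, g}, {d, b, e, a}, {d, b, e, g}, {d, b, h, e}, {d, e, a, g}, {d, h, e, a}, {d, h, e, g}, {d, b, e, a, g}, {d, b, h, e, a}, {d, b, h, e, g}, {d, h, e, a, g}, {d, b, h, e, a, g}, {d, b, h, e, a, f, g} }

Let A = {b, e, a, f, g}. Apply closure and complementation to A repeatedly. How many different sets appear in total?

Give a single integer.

8

closure: X∖int(X∖A) = X∖{d} = {b, h, e, a, f, g}
Let k=closure and c=complement:
  1. A     = {b, e, a, f, g}
  2. kA    = {b, h, e, a, f, g}
  3. cA    = {d, h}
  4. ckA   = {d}
  5. kcA   = {d, h, a, f}
  6. kckA  = {d, a, f}
  7. ckcA  = {b, e, g}
  8. ckckA = {b, h, e, g}
— saturated at 8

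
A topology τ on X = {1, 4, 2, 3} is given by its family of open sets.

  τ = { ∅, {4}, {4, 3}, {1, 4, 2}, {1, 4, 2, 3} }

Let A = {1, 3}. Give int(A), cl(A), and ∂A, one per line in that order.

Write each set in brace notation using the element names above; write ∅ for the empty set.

U open, U⊆A: ∅. int(A) = ⋃ = ∅
X∖A={4, 2}, int(X∖A)={4}, hence cl(A)={1, 2, 3}
∂A: remove int from cl → {1, 2, 3}

int(A) = ∅
cl(A)  = {1, 2, 3}
∂A     = {1, 2, 3}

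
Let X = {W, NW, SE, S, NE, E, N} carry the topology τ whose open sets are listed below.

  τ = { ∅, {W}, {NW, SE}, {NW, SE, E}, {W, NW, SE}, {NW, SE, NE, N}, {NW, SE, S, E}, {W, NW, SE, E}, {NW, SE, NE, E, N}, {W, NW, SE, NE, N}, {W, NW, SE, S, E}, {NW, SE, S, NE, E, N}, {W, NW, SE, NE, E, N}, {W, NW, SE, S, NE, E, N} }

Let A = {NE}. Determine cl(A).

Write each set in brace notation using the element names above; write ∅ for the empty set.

{NE, N}

cl via duality: int({W, NW, SE, S, E, N}) = {W, NW, SE, S, E}, so X∖{W, NW, SE, S, E} = {NE, N}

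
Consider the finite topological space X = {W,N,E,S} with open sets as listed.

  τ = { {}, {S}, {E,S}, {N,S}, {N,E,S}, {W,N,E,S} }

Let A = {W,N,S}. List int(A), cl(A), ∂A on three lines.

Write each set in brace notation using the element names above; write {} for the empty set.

int(A) = {N,S}
cl(A)  = {W,N,E,S}
∂A     = {W,E}

open subsets of A: {}, {S}, {N,S}; so int(A) = {N,S}
closure: X∖int(X∖A) = X∖{} = {W,N,E,S}
∂A = {W,N,E,S} minus {N,S} = {W,E}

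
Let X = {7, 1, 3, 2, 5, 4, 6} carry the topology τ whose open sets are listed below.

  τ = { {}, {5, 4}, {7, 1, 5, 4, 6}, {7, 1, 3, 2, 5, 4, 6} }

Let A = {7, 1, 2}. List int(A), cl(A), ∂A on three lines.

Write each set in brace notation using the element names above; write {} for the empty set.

int(A) = {}
cl(A)  = {7, 1, 3, 2, 6}
∂A     = {7, 1, 3, 2, 6}

open subsets of A: {}; so int(A) = {}
closure: X∖int(X∖A) = X∖{5, 4} = {7, 1, 3, 2, 6}
∂A = {7, 1, 3, 2, 6} minus {} = {7, 1, 3, 2, 6}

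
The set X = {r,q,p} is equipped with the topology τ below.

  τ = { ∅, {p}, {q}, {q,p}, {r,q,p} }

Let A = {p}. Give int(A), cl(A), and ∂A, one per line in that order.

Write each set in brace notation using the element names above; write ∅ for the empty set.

int(A) = {p}
cl(A)  = {r,p}
∂A     = {r}

opens ⊆ A: ∅, {p}; union → int = {p}
complement {r,q}; its interior {q}; cl(A) = X∖{q} = {r,p}
boundary = {r,p} ∖ {p} = {r}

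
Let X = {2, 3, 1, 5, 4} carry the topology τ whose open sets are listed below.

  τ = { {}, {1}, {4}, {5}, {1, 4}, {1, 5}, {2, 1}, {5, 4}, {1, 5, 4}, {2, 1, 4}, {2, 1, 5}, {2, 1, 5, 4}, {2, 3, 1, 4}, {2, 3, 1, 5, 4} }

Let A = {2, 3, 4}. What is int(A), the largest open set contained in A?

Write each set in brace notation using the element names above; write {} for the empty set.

interior: largest open inside A is {4} (from {}, {4})

{4}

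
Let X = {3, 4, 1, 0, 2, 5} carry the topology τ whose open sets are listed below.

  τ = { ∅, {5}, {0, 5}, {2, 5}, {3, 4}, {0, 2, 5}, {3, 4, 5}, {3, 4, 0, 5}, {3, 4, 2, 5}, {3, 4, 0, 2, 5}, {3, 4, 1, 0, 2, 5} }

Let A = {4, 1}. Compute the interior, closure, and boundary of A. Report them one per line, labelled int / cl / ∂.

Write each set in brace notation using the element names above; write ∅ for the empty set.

int(A) = ∅
cl(A)  = {3, 4, 1}
∂A     = {3, 4, 1}

U open, U⊆A: ∅. int(A) = ⋃ = ∅
X∖A={3, 0, 2, 5}, int(X∖A)={0, 2, 5}, hence cl(A)={3, 4, 1}
∂A: remove int from cl → {3, 4, 1}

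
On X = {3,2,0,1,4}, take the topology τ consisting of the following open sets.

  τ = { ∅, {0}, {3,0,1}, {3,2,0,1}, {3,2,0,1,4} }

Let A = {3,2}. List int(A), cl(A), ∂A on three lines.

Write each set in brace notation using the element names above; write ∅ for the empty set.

int(A) = ∅
cl(A)  = {3,2,1,4}
∂A     = {3,2,1,4}

interior: largest open inside A is ∅ (from ∅)
cl via duality: int({0,1,4}) = {0}, so X∖{0} = {3,2,1,4}
cl∖int = {3,2,1,4}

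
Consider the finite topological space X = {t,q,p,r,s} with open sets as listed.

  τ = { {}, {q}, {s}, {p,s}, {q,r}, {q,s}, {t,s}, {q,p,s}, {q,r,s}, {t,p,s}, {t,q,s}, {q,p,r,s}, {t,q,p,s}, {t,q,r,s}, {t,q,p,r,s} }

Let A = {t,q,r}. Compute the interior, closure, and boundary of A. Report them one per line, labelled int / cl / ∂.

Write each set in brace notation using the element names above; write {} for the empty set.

U open, U⊆A: {}, {q}, {q,r}. int(A) = ⋃ = {q,r}
X∖A={p,s}, int(X∖A)={p,s}, hence cl(A)={t,q,r}
∂A: remove int from cl → {t}

int(A) = {q,r}
cl(A)  = {t,q,r}
∂A     = {t}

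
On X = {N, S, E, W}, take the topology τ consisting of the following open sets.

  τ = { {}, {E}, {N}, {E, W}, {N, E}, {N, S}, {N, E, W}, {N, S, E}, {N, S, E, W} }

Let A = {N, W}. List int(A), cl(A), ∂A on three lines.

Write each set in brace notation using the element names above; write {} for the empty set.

opens ⊆ A: {}, {N}; union → int = {N}
complement {S, E}; its interior {E}; cl(A) = X∖{E} = {N, S, W}
boundary = {N, S, W} ∖ {N} = {S, W}

int(A) = {N}
cl(A)  = {N, S, W}
∂A     = {S, W}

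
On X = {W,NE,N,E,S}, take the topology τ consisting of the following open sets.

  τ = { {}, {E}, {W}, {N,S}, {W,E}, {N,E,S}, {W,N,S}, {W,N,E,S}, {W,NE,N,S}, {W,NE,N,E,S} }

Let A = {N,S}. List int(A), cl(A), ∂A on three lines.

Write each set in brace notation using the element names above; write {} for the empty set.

open subsets of A: {}, {N,S}; so int(A) = {N,S}
closure: X∖int(X∖A) = X∖{W,E} = {NE,N,S}
∂A = {NE,N,S} minus {N,S} = {NE}

int(A) = {N,S}
cl(A)  = {NE,N,S}
∂A     = {NE}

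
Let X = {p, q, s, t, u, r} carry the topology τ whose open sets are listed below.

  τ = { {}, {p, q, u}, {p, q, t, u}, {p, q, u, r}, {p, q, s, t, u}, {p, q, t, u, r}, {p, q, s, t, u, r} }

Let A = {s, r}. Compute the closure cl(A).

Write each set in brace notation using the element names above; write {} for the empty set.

{s, r}

cl via duality: int({p, q, t, u}) = {p, q, t, u}, so X∖{p, q, t, u} = {s, r}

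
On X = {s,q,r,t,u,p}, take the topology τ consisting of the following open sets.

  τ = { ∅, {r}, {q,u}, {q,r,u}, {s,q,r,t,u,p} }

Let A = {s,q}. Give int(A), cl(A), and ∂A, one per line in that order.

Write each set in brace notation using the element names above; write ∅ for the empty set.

int(A) = ∅
cl(A)  = {s,q,t,u,p}
∂A     = {s,q,t,u,p}

interior: largest open inside A is ∅ (from ∅)
cl via duality: int({r,t,u,p}) = {r}, so X∖{r} = {s,q,t,u,p}
cl∖int = {s,q,t,u,p}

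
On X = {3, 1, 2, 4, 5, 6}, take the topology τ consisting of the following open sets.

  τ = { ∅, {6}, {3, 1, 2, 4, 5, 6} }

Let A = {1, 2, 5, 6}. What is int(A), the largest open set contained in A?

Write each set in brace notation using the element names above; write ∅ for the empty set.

interior: largest open inside A is {6} (from ∅, {6})

{6}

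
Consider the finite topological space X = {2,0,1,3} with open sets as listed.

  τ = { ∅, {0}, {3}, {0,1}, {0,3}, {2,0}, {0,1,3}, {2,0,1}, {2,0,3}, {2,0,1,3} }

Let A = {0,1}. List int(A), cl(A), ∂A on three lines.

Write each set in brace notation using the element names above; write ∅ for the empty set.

interior: largest open inside A is {0,1} (from ∅, {0}, {0,1})
cl via duality: int({2,3}) = {3}, so X∖{3} = {2,0,1}
cl∖int = {2}

int(A) = {0,1}
cl(A)  = {2,0,1}
∂A     = {2}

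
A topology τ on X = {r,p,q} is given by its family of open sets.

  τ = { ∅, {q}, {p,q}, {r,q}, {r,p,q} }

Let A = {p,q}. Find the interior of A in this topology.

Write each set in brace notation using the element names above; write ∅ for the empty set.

opens ⊆ A: ∅, {q}, {p,q}; union → int = {p,q}

{p,q}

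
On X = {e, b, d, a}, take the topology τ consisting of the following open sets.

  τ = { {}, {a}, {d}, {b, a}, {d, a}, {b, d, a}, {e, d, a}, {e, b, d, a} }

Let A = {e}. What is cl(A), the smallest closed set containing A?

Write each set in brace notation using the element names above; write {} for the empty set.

{e}

complement {b, d, a}; its interior {b, d, a}; cl(A) = X∖{b, d, a} = {e}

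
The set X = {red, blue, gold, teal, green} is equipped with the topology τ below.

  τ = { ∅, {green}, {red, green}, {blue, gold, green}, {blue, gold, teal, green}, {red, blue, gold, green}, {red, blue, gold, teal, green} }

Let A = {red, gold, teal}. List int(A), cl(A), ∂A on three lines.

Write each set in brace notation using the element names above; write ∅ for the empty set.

int(A) = ∅
cl(A)  = {red, blue, gold, teal}
∂A     = {red, blue, gold, teal}

U open, U⊆A: ∅. int(A) = ⋃ = ∅
X∖A={blue, green}, int(X∖A)={green}, hence cl(A)={red, blue, gold, teal}
∂A: remove int from cl → {red, blue, gold, teal}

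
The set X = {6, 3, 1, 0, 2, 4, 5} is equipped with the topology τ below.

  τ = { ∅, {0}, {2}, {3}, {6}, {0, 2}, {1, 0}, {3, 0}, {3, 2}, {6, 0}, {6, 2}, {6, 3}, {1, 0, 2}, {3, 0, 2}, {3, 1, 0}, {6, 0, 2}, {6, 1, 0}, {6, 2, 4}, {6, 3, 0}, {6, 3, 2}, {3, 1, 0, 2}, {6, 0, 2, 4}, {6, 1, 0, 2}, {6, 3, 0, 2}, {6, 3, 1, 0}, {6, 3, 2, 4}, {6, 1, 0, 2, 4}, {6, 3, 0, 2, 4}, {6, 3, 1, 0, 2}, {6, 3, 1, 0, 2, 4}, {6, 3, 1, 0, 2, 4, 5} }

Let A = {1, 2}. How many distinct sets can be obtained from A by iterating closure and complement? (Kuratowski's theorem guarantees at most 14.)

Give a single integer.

cl via duality: int({6, 3, 0, 4, 5}) = {6, 3, 0}, so X∖{6, 3, 0} = {1, 2, 4, 5}
Write k for closure, c for complement:
  1. A     = {1, 2}
  2. kA    = {1, 2, 4, 5}
  3. cA    = {6, 3, 0, 4, 5}
  4. ckA   = {6, 3, 0}
  5. kcA   = {6, 3, 1, 0, 4, 5}
  6. ckcA  = {2}
  7. kckcA = {2, 4, 5}
  8. ckckcA = {6, 3, 1, 0}
applying k or c yields no new set

8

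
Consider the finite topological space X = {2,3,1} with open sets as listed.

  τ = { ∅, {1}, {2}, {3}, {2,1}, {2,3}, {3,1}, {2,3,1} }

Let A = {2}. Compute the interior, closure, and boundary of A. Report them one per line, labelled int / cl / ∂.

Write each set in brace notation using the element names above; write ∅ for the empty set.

int(A) = {2}
cl(A)  = {2}
∂A     = ∅

opens ⊆ A: ∅, {2}; union → int = {2}
complement {3,1}; its interior {3,1}; cl(A) = X∖{3,1} = {2}
boundary = {2} ∖ {2} = ∅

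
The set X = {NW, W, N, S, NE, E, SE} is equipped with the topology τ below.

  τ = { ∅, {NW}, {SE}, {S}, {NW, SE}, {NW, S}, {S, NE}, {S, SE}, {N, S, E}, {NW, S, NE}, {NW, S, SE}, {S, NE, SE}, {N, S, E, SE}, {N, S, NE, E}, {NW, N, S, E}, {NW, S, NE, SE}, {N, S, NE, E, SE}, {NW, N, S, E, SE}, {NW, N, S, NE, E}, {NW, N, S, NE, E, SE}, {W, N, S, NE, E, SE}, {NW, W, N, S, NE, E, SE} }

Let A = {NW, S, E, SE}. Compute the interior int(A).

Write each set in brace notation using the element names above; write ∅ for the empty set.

{NW, S, SE}

U open, U⊆A: ∅, {S}, {NW}, {SE}, {NW, S}, {NW, SE}, {S, SE}, {NW, S, SE}. int(A) = ⋃ = {NW, S, SE}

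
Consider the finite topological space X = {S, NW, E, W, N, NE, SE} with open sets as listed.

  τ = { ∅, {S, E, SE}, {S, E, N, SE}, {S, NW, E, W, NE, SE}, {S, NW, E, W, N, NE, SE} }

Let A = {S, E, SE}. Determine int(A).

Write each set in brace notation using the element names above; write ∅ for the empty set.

{S, E, SE}

U open, U⊆A: ∅, {S, E, SE}. int(A) = ⋃ = {S, E, SE}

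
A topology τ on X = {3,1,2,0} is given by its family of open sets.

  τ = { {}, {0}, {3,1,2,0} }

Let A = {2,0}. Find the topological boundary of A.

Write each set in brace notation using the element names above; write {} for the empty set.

{3,1,2}

interior: largest open inside A is {0} (from {}, {0})
cl via duality: int({3,1}) = {}, so X∖{} = {3,1,2,0}
cl∖int = {3,1,2}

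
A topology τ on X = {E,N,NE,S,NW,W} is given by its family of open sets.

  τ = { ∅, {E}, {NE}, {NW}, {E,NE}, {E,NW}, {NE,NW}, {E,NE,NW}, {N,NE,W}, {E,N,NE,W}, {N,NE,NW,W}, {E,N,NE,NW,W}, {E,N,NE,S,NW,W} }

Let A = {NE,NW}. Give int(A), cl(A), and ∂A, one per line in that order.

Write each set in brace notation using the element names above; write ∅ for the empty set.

interior: largest open inside A is {NE,NW} (from ∅, {NW}, {NE}, {NE,NW})
cl via duality: int({E,N,S,W}) = {E}, so X∖{E} = {N,NE,S,NW,W}
cl∖int = {N,S,W}

int(A) = {NE,NW}
cl(A)  = {N,NE,S,NW,W}
∂A     = {N,S,W}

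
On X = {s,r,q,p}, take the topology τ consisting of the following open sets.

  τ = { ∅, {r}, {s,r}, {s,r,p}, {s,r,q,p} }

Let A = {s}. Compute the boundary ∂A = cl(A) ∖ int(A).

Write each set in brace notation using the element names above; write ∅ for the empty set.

{s,q,p}

opens ⊆ A: ∅; union → int = ∅
complement {r,q,p}; its interior {r}; cl(A) = X∖{r} = {s,q,p}
boundary = {s,q,p} ∖ ∅ = {s,q,p}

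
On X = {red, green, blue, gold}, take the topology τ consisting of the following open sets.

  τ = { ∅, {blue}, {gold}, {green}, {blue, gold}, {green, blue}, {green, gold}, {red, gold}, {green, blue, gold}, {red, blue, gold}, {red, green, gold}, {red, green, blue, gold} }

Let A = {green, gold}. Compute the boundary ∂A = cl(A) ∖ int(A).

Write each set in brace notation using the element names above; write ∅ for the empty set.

{red}

open subsets of A: ∅, {gold}, {green}, {green, gold}; so int(A) = {green, gold}
closure: X∖int(X∖A) = X∖{blue} = {red, green, gold}
∂A = {red, green, gold} minus {green, gold} = {red}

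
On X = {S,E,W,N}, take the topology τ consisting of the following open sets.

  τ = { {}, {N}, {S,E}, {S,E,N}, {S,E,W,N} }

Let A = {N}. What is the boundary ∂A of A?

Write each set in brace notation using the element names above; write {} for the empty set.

U open, U⊆A: {}, {N}. int(A) = ⋃ = {N}
X∖A={S,E,W}, int(X∖A)={S,E}, hence cl(A)={W,N}
∂A: remove int from cl → {W}

{W}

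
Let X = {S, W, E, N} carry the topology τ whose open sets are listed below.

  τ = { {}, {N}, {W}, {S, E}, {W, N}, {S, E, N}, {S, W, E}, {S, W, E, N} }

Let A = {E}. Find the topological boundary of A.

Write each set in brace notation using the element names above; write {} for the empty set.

{S, E}

open subsets of A: {}; so int(A) = {}
closure: X∖int(X∖A) = X∖{W, N} = {S, E}
∂A = {S, E} minus {} = {S, E}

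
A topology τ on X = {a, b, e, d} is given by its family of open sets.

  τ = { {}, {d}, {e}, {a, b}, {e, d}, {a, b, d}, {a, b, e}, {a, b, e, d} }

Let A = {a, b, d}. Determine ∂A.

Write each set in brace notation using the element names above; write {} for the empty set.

{}

opens ⊆ A: {}, {d}, {a, b}, {a, b, d}; union → int = {a, b, d}
complement {e}; its interior {e}; cl(A) = X∖{e} = {a, b, d}
boundary = {a, b, d} ∖ {a, b, d} = {}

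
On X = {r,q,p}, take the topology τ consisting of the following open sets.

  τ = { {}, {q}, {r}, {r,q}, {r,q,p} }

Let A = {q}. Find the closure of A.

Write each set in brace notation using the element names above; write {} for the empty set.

X∖A={r,p}, int(X∖A)={r}, hence cl(A)={q,p}

{q,p}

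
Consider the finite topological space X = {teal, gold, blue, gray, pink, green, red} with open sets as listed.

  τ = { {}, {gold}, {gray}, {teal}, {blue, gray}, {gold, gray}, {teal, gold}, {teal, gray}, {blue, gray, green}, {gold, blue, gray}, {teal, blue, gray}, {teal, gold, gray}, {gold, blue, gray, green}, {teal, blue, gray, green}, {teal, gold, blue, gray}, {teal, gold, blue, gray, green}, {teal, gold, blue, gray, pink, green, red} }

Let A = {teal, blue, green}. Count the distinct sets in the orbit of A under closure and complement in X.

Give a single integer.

closure: X∖int(X∖A) = X∖{gold, gray} = {teal, blue, pink, green, red}
Let k=closure and c=complement:
  1. A     = {teal, blue, green}
  2. kA    = {teal, blue, pink, green, red}
  3. cA    = {gold, gray, pink, red}
  4. ckA   = {gold, gray}
  5. kcA   = {gold, blue, gray, pink, green, red}
  6. ckcA  = {teal}
  7. kckcA = {teal, pink, red}
  8. ckckcA = {gold, blue, gray, green}
— saturated at 8

8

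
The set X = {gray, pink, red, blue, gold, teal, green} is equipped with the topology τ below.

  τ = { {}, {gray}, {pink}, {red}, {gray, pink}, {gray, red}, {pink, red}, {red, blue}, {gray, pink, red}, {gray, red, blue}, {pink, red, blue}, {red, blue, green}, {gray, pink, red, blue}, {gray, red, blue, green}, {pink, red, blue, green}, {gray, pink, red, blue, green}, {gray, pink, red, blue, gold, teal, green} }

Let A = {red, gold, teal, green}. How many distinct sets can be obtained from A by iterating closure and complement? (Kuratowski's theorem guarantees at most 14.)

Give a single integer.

8

X∖A={gray, pink, blue}, int(X∖A)={gray, pink}, hence cl(A)={red, blue, gold, teal, green}
Orbit (k=closure, c=complement):
  1. A     = {red, gold, teal, green}
  2. kA    = {red, blue, gold, teal, green}
  3. cA    = {gray, pink, blue}
  4. ckA   = {gray, pink}
  5. kcA   = {gray, pink, blue, gold, teal, green}
  6. kckA  = {gray, pink, gold, teal}
  7. ckcA  = {red}
  8. ckckA = {red, blue, green}
(closed under both — stop)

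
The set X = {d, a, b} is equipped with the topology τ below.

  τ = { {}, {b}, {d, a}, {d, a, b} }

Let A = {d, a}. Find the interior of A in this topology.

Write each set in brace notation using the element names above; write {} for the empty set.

{d, a}

U open, U⊆A: {}, {d, a}. int(A) = ⋃ = {d, a}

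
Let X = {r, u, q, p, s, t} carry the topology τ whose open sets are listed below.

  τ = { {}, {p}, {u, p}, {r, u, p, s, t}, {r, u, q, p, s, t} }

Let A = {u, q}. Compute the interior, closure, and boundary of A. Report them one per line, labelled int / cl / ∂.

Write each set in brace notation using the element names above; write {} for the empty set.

int(A) = {}
cl(A)  = {r, u, q, s, t}
∂A     = {r, u, q, s, t}

U open, U⊆A: {}. int(A) = ⋃ = {}
X∖A={r, p, s, t}, int(X∖A)={p}, hence cl(A)={r, u, q, s, t}
∂A: remove int from cl → {r, u, q, s, t}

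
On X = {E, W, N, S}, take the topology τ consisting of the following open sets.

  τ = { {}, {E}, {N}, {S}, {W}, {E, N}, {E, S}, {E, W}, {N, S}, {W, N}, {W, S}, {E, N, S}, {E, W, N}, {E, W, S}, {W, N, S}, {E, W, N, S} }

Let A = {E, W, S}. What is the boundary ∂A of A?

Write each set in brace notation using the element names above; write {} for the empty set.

U open, U⊆A: {}, {S}, {E}, {W}, {E, S}, {E, W}, {W, S}, {E, W, S}. int(A) = ⋃ = {E, W, S}
X∖A={N}, int(X∖A)={N}, hence cl(A)={E, W, S}
∂A: remove int from cl → {}

{}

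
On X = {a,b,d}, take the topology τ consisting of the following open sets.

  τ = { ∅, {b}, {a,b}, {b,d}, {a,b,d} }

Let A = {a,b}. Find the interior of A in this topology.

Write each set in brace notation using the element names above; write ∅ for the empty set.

{a,b}

open subsets of A: ∅, {b}, {a,b}; so int(A) = {a,b}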